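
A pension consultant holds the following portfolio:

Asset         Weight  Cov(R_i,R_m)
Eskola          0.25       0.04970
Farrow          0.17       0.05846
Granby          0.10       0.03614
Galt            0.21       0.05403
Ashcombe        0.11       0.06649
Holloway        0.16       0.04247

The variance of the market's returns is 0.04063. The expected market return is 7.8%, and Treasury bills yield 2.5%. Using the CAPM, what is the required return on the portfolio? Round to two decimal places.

9.21%

β_Eskola = 0.04970 / 0.04063 = 1.2232
β_Farrow = 0.05846 / 0.04063 = 1.4388
β_Granby = 0.03614 / 0.04063 = 0.8895
β_Galt = 0.05403 / 0.04063 = 1.3298
β_Ashcombe = 0.06649 / 0.04063 = 1.6365
β_Holloway = 0.04247 / 0.04063 = 1.0453
β_P = Σ w_i β_i = 0.25×1.2232 + 0.17×1.4388 + 0.10×0.8895 + 0.21×1.3298 + 0.11×1.6365 + 0.16×1.0453 = 1.2659
MRP = 7.8% − 2.5% = 5.30%
E(R_P) = R_f + β_P × MRP = 2.5% + 1.2659 × 5.3% = 9.21%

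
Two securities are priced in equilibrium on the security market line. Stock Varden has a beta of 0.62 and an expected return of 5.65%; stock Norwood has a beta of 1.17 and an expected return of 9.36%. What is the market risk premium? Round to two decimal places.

Both satisfy E(R) = R_f + β·MRP, so the slope of the SML is
MRP = (9.36% − 5.65%) / (1.17 − 0.62) = 3.71% / 0.55 = 6.7455%

6.75%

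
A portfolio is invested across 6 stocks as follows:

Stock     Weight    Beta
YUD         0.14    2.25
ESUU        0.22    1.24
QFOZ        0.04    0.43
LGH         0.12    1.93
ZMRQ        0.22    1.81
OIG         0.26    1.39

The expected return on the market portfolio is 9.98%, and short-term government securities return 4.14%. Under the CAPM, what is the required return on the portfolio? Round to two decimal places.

β_P = Σ w_i β_i = 0.14×2.25 + 0.22×1.24 + 0.04×0.43 + 0.12×1.93 + 0.22×1.81 + 0.26×1.39 = 1.5962
MRP = 9.98% − 4.14% = 5.84%
E(R_P) = R_f + β_P × MRP = 4.14% + 1.5962 × 5.84% = 13.46%

13.46%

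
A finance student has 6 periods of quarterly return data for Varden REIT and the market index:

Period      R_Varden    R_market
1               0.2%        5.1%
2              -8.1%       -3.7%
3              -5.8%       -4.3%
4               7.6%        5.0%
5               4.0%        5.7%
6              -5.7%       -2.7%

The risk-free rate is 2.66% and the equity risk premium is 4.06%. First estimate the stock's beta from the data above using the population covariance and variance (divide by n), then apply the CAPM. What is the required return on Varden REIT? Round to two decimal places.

7.41%

Mean R_i = (0.2 − 8.1 − 5.8 + 7.6 + 4.0 − 5.7) / 6 = -1.3000%
Mean R_m = (5.1 − 3.7 − 4.3 + 5.0 + 5.7 − 2.7) / 6 = 0.8500%
Σ(R_i − R̄_i)(R_m − R̄_m) = 138.7500  ⇒  Cov = 138.7500 / 6 = 23.1250
Σ(R_m − R̄_m)² = 118.6350  ⇒  Var(R_m) = 118.6350 / 6 = 19.7725
β = Cov / Var(R_m) = 23.1250 / 19.7725 = 1.1696
E(R) = R_f + β × MRP = 2.66% + 1.1696 × 4.06% = 7.41%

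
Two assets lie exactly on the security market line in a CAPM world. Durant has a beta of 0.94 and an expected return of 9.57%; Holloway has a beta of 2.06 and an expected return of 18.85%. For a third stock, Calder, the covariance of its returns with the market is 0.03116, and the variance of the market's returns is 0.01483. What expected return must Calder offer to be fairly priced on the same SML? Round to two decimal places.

19.19%

MRP = (18.85% − 9.57%) / (2.06 − 0.94) = 8.2857%
R_f = 9.57% − 0.94 × 8.2857% = 1.7814%
β_Calder = Cov / Var(R_m) = 0.03116 / 0.01483 = 2.1011
E(R_Calder) = R_f + β × MRP = 1.7814% + 2.1011 × 8.2857% = 19.19%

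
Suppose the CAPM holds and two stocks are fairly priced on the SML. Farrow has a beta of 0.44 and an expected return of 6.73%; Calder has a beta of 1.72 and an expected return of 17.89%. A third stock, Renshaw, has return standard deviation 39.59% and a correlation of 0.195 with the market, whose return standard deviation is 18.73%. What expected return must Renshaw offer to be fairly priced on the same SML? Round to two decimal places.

6.49%

MRP = (17.89% − 6.73%) / (1.72 − 0.44) = 8.7188%
R_f = 6.73% − 0.44 × 8.7188% = 2.8937%
β_Renshaw = ρ·σ_i/σ_m = 0.195 × 39.59 / 18.73 = 0.4122
E(R_Renshaw) = R_f + β × MRP = 2.8937% + 0.4122 × 8.7188% = 6.49%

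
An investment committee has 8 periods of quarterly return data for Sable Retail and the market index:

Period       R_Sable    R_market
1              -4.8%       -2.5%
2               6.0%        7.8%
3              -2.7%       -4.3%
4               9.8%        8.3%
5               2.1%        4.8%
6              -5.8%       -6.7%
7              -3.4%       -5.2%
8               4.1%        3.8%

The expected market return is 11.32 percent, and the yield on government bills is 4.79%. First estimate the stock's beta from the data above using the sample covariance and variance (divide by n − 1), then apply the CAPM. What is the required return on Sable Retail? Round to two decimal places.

Mean R_i = (-4.8 + 6.0 − 2.7 + 9.8 + 2.1 − 5.8 − 3.4 + 4.1) / 8 = 0.6625%
Mean R_m = (-2.5 + 7.8 − 4.3 + 8.3 + 4.8 − 6.7 − 5.2 + 3.8) / 8 = 0.7500%
Σ(R_i − R̄_i)(R_m − R̄_m) = 229.9750  ⇒  Cov = 229.9750 / 7 = 32.8536
Σ(R_m − R̄_m)² = 259.3800  ⇒  Var(R_m) = 259.3800 / 7 = 37.0543
β = Cov / Var(R_m) = 32.8536 / 37.0543 = 0.8866
MRP = 11.32% − 4.79% = 6.53%
E(R) = R_f + β × MRP = 4.79% + 0.8866 × 6.53% = 10.58%

10.58%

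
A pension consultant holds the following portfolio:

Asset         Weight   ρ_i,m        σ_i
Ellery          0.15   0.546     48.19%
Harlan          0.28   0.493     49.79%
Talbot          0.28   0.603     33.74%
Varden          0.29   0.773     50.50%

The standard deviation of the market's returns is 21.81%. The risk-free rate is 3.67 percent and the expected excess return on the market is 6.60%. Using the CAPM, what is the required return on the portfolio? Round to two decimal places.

β_Ellery = 0.546 × 48.19% / 21.81% = 1.2064
β_Harlan = 0.493 × 49.79% / 21.81% = 1.1255
β_Talbot = 0.603 × 33.74% / 21.81% = 0.9328
β_Varden = 0.773 × 50.50% / 21.81% = 1.7898
β_P = Σ w_i β_i = 0.15×1.2064 + 0.28×1.1255 + 0.28×0.9328 + 0.29×1.7898 = 1.2763
E(R_P) = R_f + β_P × MRP = 3.67% + 1.2763 × 6.60% = 12.09%

12.09%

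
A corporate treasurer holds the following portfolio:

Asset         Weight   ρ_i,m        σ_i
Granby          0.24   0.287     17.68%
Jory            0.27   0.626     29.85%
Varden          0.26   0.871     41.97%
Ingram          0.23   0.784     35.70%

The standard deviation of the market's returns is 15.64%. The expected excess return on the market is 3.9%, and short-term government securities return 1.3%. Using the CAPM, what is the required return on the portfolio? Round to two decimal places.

β_Granby = 0.287 × 17.68% / 15.64% = 0.3244
β_Jory = 0.626 × 29.85% / 15.64% = 1.1948
β_Varden = 0.871 × 41.97% / 15.64% = 2.3373
β_Ingram = 0.784 × 35.70% / 15.64% = 1.7896
β_P = Σ w_i β_i = 0.24×0.3244 + 0.27×1.1948 + 0.26×2.3373 + 0.23×1.7896 = 1.4198
E(R_P) = R_f + β_P × MRP = 1.3% + 1.4198 × 3.9% = 6.84%

6.84%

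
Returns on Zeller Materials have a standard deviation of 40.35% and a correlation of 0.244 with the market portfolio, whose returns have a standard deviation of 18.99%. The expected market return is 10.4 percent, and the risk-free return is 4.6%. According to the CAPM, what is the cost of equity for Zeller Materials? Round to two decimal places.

7.61%

β = ρ × σ_i / σ_m = 0.244 × 40.35% / 18.99% = 0.5185
MRP = 10.4% − 4.6% = 5.80%
E(R) = 4.6% + 0.5185 × 5.8% = 7.61%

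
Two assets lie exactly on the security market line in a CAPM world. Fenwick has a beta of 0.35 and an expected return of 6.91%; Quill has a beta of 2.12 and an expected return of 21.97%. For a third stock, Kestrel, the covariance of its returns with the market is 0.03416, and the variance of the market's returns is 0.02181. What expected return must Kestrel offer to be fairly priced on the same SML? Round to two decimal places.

MRP = (21.97% − 6.91%) / (2.12 − 0.35) = 8.5085%
R_f = 6.91% − 0.35 × 8.5085% = 3.9320%
β_Kestrel = Cov / Var(R_m) = 0.03416 / 0.02181 = 1.5663
E(R_Kestrel) = R_f + β × MRP = 3.9320% + 1.5663 × 8.5085% = 17.26%

17.26%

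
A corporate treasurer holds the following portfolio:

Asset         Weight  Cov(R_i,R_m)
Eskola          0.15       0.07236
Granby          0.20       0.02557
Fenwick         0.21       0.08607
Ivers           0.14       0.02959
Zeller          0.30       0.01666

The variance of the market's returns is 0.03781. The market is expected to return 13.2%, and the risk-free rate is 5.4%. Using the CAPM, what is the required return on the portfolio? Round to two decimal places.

β_Eskola = 0.07236 / 0.03781 = 1.9138
β_Granby = 0.02557 / 0.03781 = 0.6763
β_Fenwick = 0.08607 / 0.03781 = 2.2764
β_Ivers = 0.02959 / 0.03781 = 0.7826
β_Zeller = 0.01666 / 0.03781 = 0.4406
β_P = Σ w_i β_i = 0.15×1.9138 + 0.20×0.6763 + 0.21×2.2764 + 0.14×0.7826 + 0.30×0.4406 = 1.1421
MRP = 13.2% − 5.4% = 7.80%
E(R_P) = R_f + β_P × MRP = 5.4% + 1.1421 × 7.8% = 14.31%

14.31%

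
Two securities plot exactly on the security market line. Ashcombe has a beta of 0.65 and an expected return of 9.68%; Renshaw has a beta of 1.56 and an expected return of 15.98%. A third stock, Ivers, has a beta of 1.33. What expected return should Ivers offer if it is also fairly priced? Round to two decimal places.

MRP (SML slope) = (15.98% − 9.68%) / (1.56 − 0.65) = 6.30% / 0.91 = 6.9231%
R_f (intercept) = 9.68% − 0.65 × 6.9231% = 5.1800%
E(R_Ivers) = R_f + β × MRP = 5.1800% + 1.33 × 6.9231% = 14.39%

14.39%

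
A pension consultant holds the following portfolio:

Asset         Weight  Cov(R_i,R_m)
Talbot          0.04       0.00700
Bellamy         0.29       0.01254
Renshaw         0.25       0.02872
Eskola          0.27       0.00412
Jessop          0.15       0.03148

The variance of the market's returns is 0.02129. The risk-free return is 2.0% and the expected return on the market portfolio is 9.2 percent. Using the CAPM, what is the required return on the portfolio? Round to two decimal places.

7.73%

β_Talbot = 0.00700 / 0.02129 = 0.3288
β_Bellamy = 0.01254 / 0.02129 = 0.5890
β_Renshaw = 0.02872 / 0.02129 = 1.3490
β_Eskola = 0.00412 / 0.02129 = 0.1935
β_Jessop = 0.03148 / 0.02129 = 1.4786
β_P = Σ w_i β_i = 0.04×0.3288 + 0.29×0.5890 + 0.25×1.3490 + 0.27×0.1935 + 0.15×1.4786 = 0.7952
MRP = 9.2% − 2.0% = 7.20%
E(R_P) = R_f + β_P × MRP = 2.0% + 0.7952 × 7.2% = 7.73%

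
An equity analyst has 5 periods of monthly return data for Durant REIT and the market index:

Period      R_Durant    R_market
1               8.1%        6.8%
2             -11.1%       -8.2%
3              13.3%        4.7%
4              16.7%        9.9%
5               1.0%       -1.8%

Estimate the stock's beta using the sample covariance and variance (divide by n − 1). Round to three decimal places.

Mean R_i = (8.1 − 11.1 + 13.3 + 16.7 + 1.0) / 5 = 5.6000%
Mean R_m = (6.8 − 8.2 + 4.7 + 9.9 − 1.8) / 5 = 2.2800%
Σ(R_i − R̄_i)(R_m − R̄_m) = 308.3000  ⇒  Cov = 308.3000 / 4 = 77.0750
Σ(R_m − R̄_m)² = 210.8280  ⇒  Var(R_m) = 210.8280 / 4 = 52.7070
β = Cov / Var(R_m) = 77.0750 / 52.7070 = 1.4623

1.462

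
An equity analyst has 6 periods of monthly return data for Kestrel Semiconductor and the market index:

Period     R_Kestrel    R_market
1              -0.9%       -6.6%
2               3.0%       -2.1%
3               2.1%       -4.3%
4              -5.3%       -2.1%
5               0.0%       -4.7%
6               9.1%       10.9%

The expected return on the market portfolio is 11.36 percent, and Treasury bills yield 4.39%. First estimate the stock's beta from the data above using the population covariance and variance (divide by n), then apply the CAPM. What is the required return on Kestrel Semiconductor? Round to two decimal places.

Mean R_i = (-0.9 + 3.0 + 2.1 − 5.3 + 0.0 + 9.1) / 6 = 1.3333%
Mean R_m = (-6.6 − 2.1 − 4.3 − 2.1 − 4.7 + 10.9) / 6 = -1.4833%
Σ(R_i − R̄_i)(R_m − R̄_m) = 112.7967  ⇒  Cov = 112.7967 / 6 = 18.7995
Σ(R_m − R̄_m)² = 198.5683  ⇒  Var(R_m) = 198.5683 / 6 = 33.0947
β = Cov / Var(R_m) = 18.7995 / 33.0947 = 0.5681
MRP = 11.36% − 4.39% = 6.97%
E(R) = R_f + β × MRP = 4.39% + 0.5681 × 6.97% = 8.35%

8.35%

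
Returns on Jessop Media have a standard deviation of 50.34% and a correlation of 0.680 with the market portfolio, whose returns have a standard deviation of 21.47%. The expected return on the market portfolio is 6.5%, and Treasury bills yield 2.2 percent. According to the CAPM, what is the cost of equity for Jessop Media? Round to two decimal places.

β = ρ × σ_i / σ_m = 0.680 × 50.34% / 21.47% = 1.5944
MRP = 6.5% − 2.2% = 4.30%
E(R) = 2.2% + 1.5944 × 4.3% = 9.06%

9.06%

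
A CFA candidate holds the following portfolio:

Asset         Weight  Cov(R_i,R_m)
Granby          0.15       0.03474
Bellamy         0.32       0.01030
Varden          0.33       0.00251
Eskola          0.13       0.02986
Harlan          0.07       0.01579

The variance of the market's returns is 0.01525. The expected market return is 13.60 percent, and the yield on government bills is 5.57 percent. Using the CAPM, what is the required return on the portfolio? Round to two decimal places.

β_Granby = 0.03474 / 0.01525 = 2.2780
β_Bellamy = 0.01030 / 0.01525 = 0.6754
β_Varden = 0.00251 / 0.01525 = 0.1646
β_Eskola = 0.02986 / 0.01525 = 1.9580
β_Harlan = 0.01579 / 0.01525 = 1.0354
β_P = Σ w_i β_i = 0.15×2.2780 + 0.32×0.6754 + 0.33×0.1646 + 0.13×1.9580 + 0.07×1.0354 = 0.9392
MRP = 13.60% − 5.57% = 8.03%
E(R_P) = R_f + β_P × MRP = 5.57% + 0.9392 × 8.03% = 13.11%

13.11%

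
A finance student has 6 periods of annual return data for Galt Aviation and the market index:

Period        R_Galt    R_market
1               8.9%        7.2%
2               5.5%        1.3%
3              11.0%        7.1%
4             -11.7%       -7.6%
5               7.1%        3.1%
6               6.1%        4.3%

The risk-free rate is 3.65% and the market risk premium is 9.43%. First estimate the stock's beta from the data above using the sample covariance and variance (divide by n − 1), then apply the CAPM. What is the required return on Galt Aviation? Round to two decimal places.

Mean R_i = (8.9 + 5.5 + 11.0 − 11.7 + 7.1 + 6.1) / 6 = 4.4833%
Mean R_m = (7.2 + 1.3 + 7.1 − 7.6 + 3.1 + 4.3) / 6 = 2.5667%
Σ(R_i − R̄_i)(R_m − R̄_m) = 217.4467  ⇒  Cov = 217.4467 / 5 = 43.4893
Σ(R_m − R̄_m)² = 150.2733  ⇒  Var(R_m) = 150.2733 / 5 = 30.0547
β = Cov / Var(R_m) = 43.4893 / 30.0547 = 1.4470
E(R) = R_f + β × MRP = 3.65% + 1.4470 × 9.43% = 17.30%

17.30%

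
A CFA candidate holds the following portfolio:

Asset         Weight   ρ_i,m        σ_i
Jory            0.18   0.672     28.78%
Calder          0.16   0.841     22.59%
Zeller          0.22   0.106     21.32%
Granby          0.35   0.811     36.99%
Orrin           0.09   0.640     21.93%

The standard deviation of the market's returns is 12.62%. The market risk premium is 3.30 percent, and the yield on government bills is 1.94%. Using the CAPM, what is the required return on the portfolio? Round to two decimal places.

β_Jory = 0.672 × 28.78% / 12.62% = 1.5325
β_Calder = 0.841 × 22.59% / 12.62% = 1.5054
β_Zeller = 0.106 × 21.32% / 12.62% = 0.1791
β_Granby = 0.811 × 36.99% / 12.62% = 2.3771
β_Orrin = 0.640 × 21.93% / 12.62% = 1.1121
β_P = Σ w_i β_i = 0.18×1.5325 + 0.16×1.5054 + 0.22×0.1791 + 0.35×2.3771 + 0.09×1.1121 = 1.4882
E(R_P) = R_f + β_P × MRP = 1.94% + 1.4882 × 3.30% = 6.85%

6.85%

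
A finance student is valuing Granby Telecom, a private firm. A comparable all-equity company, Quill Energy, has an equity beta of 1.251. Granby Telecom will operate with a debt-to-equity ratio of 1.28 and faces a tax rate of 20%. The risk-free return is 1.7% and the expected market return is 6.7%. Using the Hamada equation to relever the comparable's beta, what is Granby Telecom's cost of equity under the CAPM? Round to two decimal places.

β_L = β_U × [1 + (1 − t)(D/E)] = 1.251 × [1 + (1 − 0.20) × 1.28]
    = 1.251 × [1 + 0.80 × 1.28] = 1.251 × 2.0240 = 2.5320
MRP = 6.7% − 1.7% = 5.00%
E(R) = R_f + β_L × MRP = 1.7% + 2.5320 × 5.0% = 14.36%

14.36%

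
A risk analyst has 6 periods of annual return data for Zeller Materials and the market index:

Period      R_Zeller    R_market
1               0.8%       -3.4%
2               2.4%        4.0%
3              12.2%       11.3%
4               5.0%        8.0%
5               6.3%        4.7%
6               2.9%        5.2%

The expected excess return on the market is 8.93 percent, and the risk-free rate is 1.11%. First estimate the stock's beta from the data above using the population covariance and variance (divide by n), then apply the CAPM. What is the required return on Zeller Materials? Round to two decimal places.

7.22%

Mean R_i = (0.8 + 2.4 + 12.2 + 5.0 + 6.3 + 2.9) / 6 = 4.9333%
Mean R_m = (-3.4 + 4.0 + 11.3 + 8.0 + 4.7 + 5.2) / 6 = 4.9667%
Σ(R_i − R̄_i)(R_m − R̄_m) = 82.4167  ⇒  Cov = 82.4167 / 6 = 13.7361
Σ(R_m − R̄_m)² = 120.3733  ⇒  Var(R_m) = 120.3733 / 6 = 20.0622
β = Cov / Var(R_m) = 13.7361 / 20.0622 = 0.6847
E(R) = R_f + β × MRP = 1.11% + 0.6847 × 8.93% = 7.22%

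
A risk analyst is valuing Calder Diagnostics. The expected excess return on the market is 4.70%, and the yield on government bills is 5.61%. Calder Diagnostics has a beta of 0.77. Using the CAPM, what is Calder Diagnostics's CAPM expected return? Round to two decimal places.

E(R) = R_f + β × MRP = 5.61% + 0.77 × 4.70% = 9.23%

9.23%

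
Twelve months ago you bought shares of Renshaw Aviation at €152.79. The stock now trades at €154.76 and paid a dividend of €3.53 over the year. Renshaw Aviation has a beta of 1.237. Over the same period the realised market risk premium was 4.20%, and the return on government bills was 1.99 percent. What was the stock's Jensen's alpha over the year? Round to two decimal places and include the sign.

-3.59%

Realised HPR = (P1 + D1 − P0) / P0 = (154.76 + 3.53 − 152.79) / 152.79 = 5.50 / 152.79 = 3.5997%
CAPM required = R_f + β·MRP = 1.99% + 1.237 × 4.20% = 7.18540%
α = realised − required = 3.5997% − 7.18540% = -3.59%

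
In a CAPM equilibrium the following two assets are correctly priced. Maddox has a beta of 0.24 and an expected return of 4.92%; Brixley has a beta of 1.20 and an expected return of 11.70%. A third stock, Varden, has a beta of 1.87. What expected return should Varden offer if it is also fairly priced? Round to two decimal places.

MRP (SML slope) = (11.70% − 4.92%) / (1.20 − 0.24) = 6.78% / 0.96 = 7.0625%
R_f (intercept) = 4.92% − 0.24 × 7.0625% = 3.2250%
E(R_Varden) = R_f + β × MRP = 3.2250% + 1.87 × 7.0625% = 16.43%

16.43%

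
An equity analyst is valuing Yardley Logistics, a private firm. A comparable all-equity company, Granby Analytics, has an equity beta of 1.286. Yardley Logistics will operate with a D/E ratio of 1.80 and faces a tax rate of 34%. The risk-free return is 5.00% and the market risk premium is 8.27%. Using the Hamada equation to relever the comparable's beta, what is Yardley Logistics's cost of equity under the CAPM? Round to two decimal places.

β_L = β_U × [1 + (1 − t)(D/E)] = 1.286 × [1 + (1 − 0.34) × 1.80]
    = 1.286 × [1 + 0.66 × 1.80] = 1.286 × 2.1880 = 2.8138
E(R) = R_f + β_L × MRP = 5.00% + 2.8138 × 8.27% = 28.27%

28.27%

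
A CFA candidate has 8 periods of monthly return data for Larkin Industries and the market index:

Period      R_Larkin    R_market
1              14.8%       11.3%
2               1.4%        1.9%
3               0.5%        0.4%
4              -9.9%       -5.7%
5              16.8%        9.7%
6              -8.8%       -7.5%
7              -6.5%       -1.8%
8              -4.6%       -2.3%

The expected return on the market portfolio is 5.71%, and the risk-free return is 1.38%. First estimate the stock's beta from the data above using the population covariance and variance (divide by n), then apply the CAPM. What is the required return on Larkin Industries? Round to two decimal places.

Mean R_i = (14.8 + 1.4 + 0.5 − 9.9 + 16.8 − 8.8 − 6.5 − 4.6) / 8 = 0.4625%
Mean R_m = (11.3 + 1.9 + 0.4 − 5.7 + 9.7 − 7.5 − 1.8 − 2.3) / 8 = 0.7500%
Σ(R_i − R̄_i)(R_m − R̄_m) = 474.9950  ⇒  Cov = 474.9950 / 8 = 59.3744
Σ(R_m − R̄_m)² = 318.3200  ⇒  Var(R_m) = 318.3200 / 8 = 39.7900
β = Cov / Var(R_m) = 59.3744 / 39.7900 = 1.4922
MRP = 5.71% − 1.38% = 4.33%
E(R) = R_f + β × MRP = 1.38% + 1.4922 × 4.33% = 7.84%

7.84%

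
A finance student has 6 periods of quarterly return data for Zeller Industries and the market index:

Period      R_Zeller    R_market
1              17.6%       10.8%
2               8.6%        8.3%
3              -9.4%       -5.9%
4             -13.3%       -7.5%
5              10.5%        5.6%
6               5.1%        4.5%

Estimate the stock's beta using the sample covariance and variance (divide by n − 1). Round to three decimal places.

1.564

Mean R_i = (17.6 + 8.6 − 9.4 − 13.3 + 10.5 + 5.1) / 6 = 3.1833%
Mean R_m = (10.8 + 8.3 − 5.9 − 7.5 + 5.6 + 4.5) / 6 = 2.6333%
Σ(R_i − R̄_i)(R_m − R̄_m) = 448.1233  ⇒  Cov = 448.1233 / 5 = 89.6247
Σ(R_m − R̄_m)² = 286.5933  ⇒  Var(R_m) = 286.5933 / 5 = 57.3187
β = Cov / Var(R_m) = 89.6247 / 57.3187 = 1.5636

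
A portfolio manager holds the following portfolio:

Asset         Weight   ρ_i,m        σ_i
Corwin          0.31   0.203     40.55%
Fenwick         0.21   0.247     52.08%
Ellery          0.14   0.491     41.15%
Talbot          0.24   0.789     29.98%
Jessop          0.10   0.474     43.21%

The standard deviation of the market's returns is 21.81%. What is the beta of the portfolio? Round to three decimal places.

0.725

β_Corwin = 0.203 × 40.55% / 21.81% = 0.3774
β_Fenwick = 0.247 × 52.08% / 21.81% = 0.5898
β_Ellery = 0.491 × 41.15% / 21.81% = 0.9264
β_Talbot = 0.789 × 29.98% / 21.81% = 1.0846
β_Jessop = 0.474 × 43.21% / 21.81% = 0.9391
β_P = Σ w_i β_i = 0.31×0.3774 + 0.21×0.5898 + 0.14×0.9264 + 0.24×1.0846 + 0.10×0.9391 = 0.7248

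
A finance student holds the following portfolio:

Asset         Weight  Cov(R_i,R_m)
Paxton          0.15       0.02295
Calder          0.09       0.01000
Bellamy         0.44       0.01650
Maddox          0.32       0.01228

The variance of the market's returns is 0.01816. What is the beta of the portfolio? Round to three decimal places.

β_Paxton = 0.02295 / 0.01816 = 1.2638
β_Calder = 0.01000 / 0.01816 = 0.5507
β_Bellamy = 0.01650 / 0.01816 = 0.9086
β_Maddox = 0.01228 / 0.01816 = 0.6762
β_P = Σ w_i β_i = 0.15×1.2638 + 0.09×0.5507 + 0.44×0.9086 + 0.32×0.6762 = 0.8553

0.855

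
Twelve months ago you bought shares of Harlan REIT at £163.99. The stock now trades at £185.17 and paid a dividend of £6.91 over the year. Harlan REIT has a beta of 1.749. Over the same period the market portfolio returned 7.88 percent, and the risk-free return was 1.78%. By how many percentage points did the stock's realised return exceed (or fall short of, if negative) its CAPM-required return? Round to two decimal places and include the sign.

+4.68%

Realised HPR = (P1 + D1 − P0) / P0 = (185.17 + 6.91 − 163.99) / 163.99 = 28.09 / 163.99 = 17.1291%
MRP = 7.88% − 1.78% = 6.10%
CAPM required = R_f + β·MRP = 1.78% + 1.749 × 6.10% = 12.44890%
α = realised − required = 17.1291% − 12.44890% = +4.68%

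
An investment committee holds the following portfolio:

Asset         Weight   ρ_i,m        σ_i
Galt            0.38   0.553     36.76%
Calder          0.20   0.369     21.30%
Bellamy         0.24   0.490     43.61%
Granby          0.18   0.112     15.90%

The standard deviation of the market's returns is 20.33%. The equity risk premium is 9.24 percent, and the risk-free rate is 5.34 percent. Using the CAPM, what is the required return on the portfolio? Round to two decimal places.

β_Galt = 0.553 × 36.76% / 20.33% = 0.9999
β_Calder = 0.369 × 21.30% / 20.33% = 0.3866
β_Bellamy = 0.490 × 43.61% / 20.33% = 1.0511
β_Granby = 0.112 × 15.90% / 20.33% = 0.0876
β_P = Σ w_i β_i = 0.38×0.9999 + 0.20×0.3866 + 0.24×1.0511 + 0.18×0.0876 = 0.7253
E(R_P) = R_f + β_P × MRP = 5.34% + 0.7253 × 9.24% = 12.04%

12.04%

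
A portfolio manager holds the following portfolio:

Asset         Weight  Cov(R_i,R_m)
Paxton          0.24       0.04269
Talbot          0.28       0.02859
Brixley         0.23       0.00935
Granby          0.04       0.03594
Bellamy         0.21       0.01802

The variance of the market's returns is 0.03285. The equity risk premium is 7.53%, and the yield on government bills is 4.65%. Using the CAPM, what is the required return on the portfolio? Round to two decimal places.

10.52%

β_Paxton = 0.04269 / 0.03285 = 1.2995
β_Talbot = 0.02859 / 0.03285 = 0.8703
β_Brixley = 0.00935 / 0.03285 = 0.2846
β_Granby = 0.03594 / 0.03285 = 1.0941
β_Bellamy = 0.01802 / 0.03285 = 0.5486
β_P = Σ w_i β_i = 0.24×1.2995 + 0.28×0.8703 + 0.23×0.2846 + 0.04×1.0941 + 0.21×0.5486 = 0.7800
E(R_P) = R_f + β_P × MRP = 4.65% + 0.7800 × 7.53% = 10.52%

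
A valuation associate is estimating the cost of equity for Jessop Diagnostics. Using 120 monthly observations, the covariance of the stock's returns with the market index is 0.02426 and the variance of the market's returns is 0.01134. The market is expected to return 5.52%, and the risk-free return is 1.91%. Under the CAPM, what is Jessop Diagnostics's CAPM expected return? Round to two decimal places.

9.63%

β = Cov(R_i, R_m) / Var(R_m) = 0.02426 / 0.01134 = 2.1393
MRP = 5.52% − 1.91% = 3.61%
E(R) = R_f + β × MRP = 1.91% + 2.1393 × 3.61% = 9.63%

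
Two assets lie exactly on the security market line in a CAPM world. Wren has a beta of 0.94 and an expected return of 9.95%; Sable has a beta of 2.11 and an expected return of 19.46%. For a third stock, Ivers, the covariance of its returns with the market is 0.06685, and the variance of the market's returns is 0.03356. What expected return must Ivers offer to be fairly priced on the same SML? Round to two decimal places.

18.50%

MRP = (19.46% − 9.95%) / (2.11 − 0.94) = 8.1282%
R_f = 9.95% − 0.94 × 8.1282% = 2.3095%
β_Ivers = Cov / Var(R_m) = 0.06685 / 0.03356 = 1.9920
E(R_Ivers) = R_f + β × MRP = 2.3095% + 1.9920 × 8.1282% = 18.50%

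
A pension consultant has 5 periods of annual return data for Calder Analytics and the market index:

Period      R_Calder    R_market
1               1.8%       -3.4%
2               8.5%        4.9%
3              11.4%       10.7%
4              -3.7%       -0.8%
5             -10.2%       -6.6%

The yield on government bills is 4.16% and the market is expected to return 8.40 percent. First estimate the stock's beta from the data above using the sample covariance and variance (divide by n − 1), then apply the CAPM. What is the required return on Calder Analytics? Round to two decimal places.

9.09%

Mean R_i = (1.8 + 8.5 + 11.4 − 3.7 − 10.2) / 5 = 1.5600%
Mean R_m = (-3.4 + 4.9 + 10.7 − 0.8 − 6.6) / 5 = 0.9600%
Σ(R_i − R̄_i)(R_m − R̄_m) = 220.3020  ⇒  Cov = 220.3020 / 4 = 55.0755
Σ(R_m − R̄_m)² = 189.6520  ⇒  Var(R_m) = 189.6520 / 4 = 47.4130
β = Cov / Var(R_m) = 55.0755 / 47.4130 = 1.1616
MRP = 8.40% − 4.16% = 4.24%
E(R) = R_f + β × MRP = 4.16% + 1.1616 × 4.24% = 9.09%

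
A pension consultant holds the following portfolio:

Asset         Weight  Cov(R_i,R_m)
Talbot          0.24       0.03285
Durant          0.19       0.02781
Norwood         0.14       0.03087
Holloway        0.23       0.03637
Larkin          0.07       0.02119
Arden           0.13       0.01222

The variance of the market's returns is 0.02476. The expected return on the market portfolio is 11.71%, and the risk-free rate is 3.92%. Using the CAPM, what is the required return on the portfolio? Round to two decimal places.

β_Talbot = 0.03285 / 0.02476 = 1.3267
β_Durant = 0.02781 / 0.02476 = 1.1232
β_Norwood = 0.03087 / 0.02476 = 1.2468
β_Holloway = 0.03637 / 0.02476 = 1.4689
β_Larkin = 0.02119 / 0.02476 = 0.8558
β_Arden = 0.01222 / 0.02476 = 0.4935
β_P = Σ w_i β_i = 0.24×1.3267 + 0.19×1.1232 + 0.14×1.2468 + 0.23×1.4689 + 0.07×0.8558 + 0.13×0.4935 = 1.1683
MRP = 11.71% − 3.92% = 7.79%
E(R_P) = R_f + β_P × MRP = 3.92% + 1.1683 × 7.79% = 13.02%

13.02%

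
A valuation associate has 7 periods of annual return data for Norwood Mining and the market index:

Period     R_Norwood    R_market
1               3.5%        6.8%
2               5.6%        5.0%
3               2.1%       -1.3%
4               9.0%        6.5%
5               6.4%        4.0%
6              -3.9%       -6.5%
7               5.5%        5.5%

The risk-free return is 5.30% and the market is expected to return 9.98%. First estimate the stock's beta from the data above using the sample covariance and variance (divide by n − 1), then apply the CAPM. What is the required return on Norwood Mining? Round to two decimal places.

8.76%

Mean R_i = (3.5 + 5.6 + 2.1 + 9.0 + 6.4 − 3.9 + 5.5) / 7 = 4.0286%
Mean R_m = (6.8 + 5.0 − 1.3 + 6.5 + 4.0 − 6.5 + 5.5) / 7 = 2.8571%
Σ(R_i − R̄_i)(R_m − R̄_m) = 108.1986  ⇒  Cov = 108.1986 / 6 = 18.0331
Σ(R_m − R̄_m)² = 146.5371  ⇒  Var(R_m) = 146.5371 / 6 = 24.4229
β = Cov / Var(R_m) = 18.0331 / 24.4229 = 0.7384
MRP = 9.98% − 5.30% = 4.68%
E(R) = R_f + β × MRP = 5.30% + 0.7384 × 4.68% = 8.76%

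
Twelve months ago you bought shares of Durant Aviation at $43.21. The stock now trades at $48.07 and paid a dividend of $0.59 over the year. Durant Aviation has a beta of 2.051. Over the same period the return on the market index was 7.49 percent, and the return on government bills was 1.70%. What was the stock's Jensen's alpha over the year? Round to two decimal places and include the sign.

Realised HPR = (P1 + D1 − P0) / P0 = (48.07 + 0.59 − 43.21) / 43.21 = 5.45 / 43.21 = 12.6128%
MRP = 7.49% − 1.70% = 5.79%
CAPM required = R_f + β·MRP = 1.70% + 2.051 × 5.79% = 13.57529%
α = realised − required = 12.6128% − 13.57529% = -0.96%

-0.96%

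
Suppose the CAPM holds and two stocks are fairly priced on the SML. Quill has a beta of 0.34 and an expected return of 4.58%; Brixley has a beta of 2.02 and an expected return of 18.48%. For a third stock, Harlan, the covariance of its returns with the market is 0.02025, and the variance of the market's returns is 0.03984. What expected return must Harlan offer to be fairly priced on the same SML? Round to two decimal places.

5.97%

MRP = (18.48% − 4.58%) / (2.02 − 0.34) = 8.2738%
R_f = 4.58% − 0.34 × 8.2738% = 1.7669%
β_Harlan = Cov / Var(R_m) = 0.02025 / 0.03984 = 0.5083
E(R_Harlan) = R_f + β × MRP = 1.7669% + 0.5083 × 8.2738% = 5.97%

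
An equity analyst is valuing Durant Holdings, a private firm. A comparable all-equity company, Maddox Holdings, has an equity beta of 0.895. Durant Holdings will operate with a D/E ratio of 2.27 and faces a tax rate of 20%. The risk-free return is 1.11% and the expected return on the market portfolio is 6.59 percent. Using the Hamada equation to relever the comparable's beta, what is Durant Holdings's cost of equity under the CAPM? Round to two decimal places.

β_L = β_U × [1 + (1 − t)(D/E)] = 0.895 × [1 + (1 − 0.20) × 2.27]
    = 0.895 × [1 + 0.80 × 2.27] = 0.895 × 2.8160 = 2.5203
MRP = 6.59% − 1.11% = 5.48%
E(R) = R_f + β_L × MRP = 1.11% + 2.5203 × 5.48% = 14.92%

14.92%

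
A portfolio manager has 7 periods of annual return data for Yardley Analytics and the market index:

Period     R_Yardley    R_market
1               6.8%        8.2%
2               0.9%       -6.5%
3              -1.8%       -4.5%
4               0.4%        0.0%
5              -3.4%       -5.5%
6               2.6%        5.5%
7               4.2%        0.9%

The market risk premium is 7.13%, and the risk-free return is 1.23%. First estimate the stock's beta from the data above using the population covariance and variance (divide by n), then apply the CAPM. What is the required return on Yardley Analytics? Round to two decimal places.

4.88%

Mean R_i = (6.8 + 0.9 − 1.8 + 0.4 − 3.4 + 2.6 + 4.2) / 7 = 1.3857%
Mean R_m = (8.2 − 6.5 − 4.5 + 0.0 − 5.5 + 5.5 + 0.9) / 7 = -0.2714%
Σ(R_i − R̄_i)(R_m − R̄_m) = 97.4229  ⇒  Cov = 97.4229 / 7 = 13.9176
Σ(R_m − R̄_m)² = 190.5343  ⇒  Var(R_m) = 190.5343 / 7 = 27.2192
β = Cov / Var(R_m) = 13.9176 / 27.2192 = 0.5113
E(R) = R_f + β × MRP = 1.23% + 0.5113 × 7.13% = 4.88%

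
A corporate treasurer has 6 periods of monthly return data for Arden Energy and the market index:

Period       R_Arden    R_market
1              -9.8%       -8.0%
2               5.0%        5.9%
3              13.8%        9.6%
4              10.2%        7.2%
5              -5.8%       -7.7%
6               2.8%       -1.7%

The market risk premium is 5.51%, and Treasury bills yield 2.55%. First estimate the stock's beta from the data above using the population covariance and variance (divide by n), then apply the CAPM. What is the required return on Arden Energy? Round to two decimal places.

8.78%

Mean R_i = (-9.8 + 5.0 + 13.8 + 10.2 − 5.8 + 2.8) / 6 = 2.7000%
Mean R_m = (-8.0 + 5.9 + 9.6 + 7.2 − 7.7 − 1.7) / 6 = 0.8833%
Σ(R_i − R̄_i)(R_m − R̄_m) = 339.4100  ⇒  Cov = 339.4100 / 6 = 56.5683
Σ(R_m − R̄_m)² = 300.3083  ⇒  Var(R_m) = 300.3083 / 6 = 50.0514
β = Cov / Var(R_m) = 56.5683 / 50.0514 = 1.1302
E(R) = R_f + β × MRP = 2.55% + 1.1302 × 5.51% = 8.78%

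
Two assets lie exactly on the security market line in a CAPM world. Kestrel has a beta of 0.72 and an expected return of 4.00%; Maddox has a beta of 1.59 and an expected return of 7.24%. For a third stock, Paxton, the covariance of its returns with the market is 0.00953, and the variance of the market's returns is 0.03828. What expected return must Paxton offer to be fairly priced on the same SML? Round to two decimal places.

2.25%

MRP = (7.24% − 4.00%) / (1.59 − 0.72) = 3.7241%
R_f = 4.00% − 0.72 × 3.7241% = 1.3186%
β_Paxton = Cov / Var(R_m) = 0.00953 / 0.03828 = 0.2490
E(R_Paxton) = R_f + β × MRP = 1.3186% + 0.2490 × 3.7241% = 2.25%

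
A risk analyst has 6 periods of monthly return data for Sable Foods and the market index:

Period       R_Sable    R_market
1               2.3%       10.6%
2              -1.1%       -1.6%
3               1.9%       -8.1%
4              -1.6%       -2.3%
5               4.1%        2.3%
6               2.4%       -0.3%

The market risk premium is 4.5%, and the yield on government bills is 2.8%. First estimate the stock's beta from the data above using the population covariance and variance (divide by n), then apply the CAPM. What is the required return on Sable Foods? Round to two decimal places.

3.33%

Mean R_i = (2.3 − 1.1 + 1.9 − 1.6 + 4.1 + 2.4) / 6 = 1.3333%
Mean R_m = (10.6 − 1.6 − 8.1 − 2.3 + 2.3 − 0.3) / 6 = 0.1000%
Σ(R_i − R̄_i)(R_m − R̄_m) = 22.3400  ⇒  Cov = 22.3400 / 6 = 3.7233
Σ(R_m − R̄_m)² = 191.1400  ⇒  Var(R_m) = 191.1400 / 6 = 31.8567
β = Cov / Var(R_m) = 3.7233 / 31.8567 = 0.1169
E(R) = R_f + β × MRP = 2.8% + 0.1169 × 4.5% = 3.33%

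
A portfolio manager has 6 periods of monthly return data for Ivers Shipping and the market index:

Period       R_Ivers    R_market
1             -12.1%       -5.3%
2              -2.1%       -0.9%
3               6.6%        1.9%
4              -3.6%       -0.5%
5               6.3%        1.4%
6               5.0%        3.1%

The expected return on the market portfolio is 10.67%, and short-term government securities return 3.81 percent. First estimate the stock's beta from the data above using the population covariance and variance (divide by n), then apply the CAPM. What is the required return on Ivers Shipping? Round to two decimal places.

20.02%

Mean R_i = (-12.1 − 2.1 + 6.6 − 3.6 + 6.3 + 5.0) / 6 = 0.0167%
Mean R_m = (-5.3 − 0.9 + 1.9 − 0.5 + 1.4 + 3.1) / 6 = -0.0500%
Σ(R_i − R̄_i)(R_m − R̄_m) = 104.6850  ⇒  Cov = 104.6850 / 6 = 17.4475
Σ(R_m − R̄_m)² = 44.3150  ⇒  Var(R_m) = 44.3150 / 6 = 7.3858
β = Cov / Var(R_m) = 17.4475 / 7.3858 = 2.3623
MRP = 10.67% − 3.81% = 6.86%
E(R) = R_f + β × MRP = 3.81% + 2.3623 × 6.86% = 20.02%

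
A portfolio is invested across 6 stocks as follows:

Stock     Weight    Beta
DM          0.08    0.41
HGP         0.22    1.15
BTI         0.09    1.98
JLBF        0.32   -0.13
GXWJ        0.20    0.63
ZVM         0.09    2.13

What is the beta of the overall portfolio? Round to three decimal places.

0.740

β_P = Σ w_i β_i = 0.08×0.41 + 0.22×1.15 + 0.09×1.98 + 0.32×-0.13 + 0.20×0.63 + 0.09×2.13 = 0.7401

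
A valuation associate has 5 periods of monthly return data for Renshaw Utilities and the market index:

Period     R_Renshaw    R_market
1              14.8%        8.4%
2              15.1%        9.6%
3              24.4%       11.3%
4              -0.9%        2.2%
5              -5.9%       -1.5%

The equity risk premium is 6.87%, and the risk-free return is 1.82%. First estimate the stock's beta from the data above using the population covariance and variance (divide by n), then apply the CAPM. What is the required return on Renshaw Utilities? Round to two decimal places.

17.42%

Mean R_i = (14.8 + 15.1 + 24.4 − 0.9 − 5.9) / 5 = 9.5000%
Mean R_m = (8.4 + 9.6 + 11.3 + 2.2 − 1.5) / 5 = 6.0000%
Σ(R_i − R̄_i)(R_m − R̄_m) = 266.8700  ⇒  Cov = 266.8700 / 5 = 53.3740
Σ(R_m − R̄_m)² = 117.5000  ⇒  Var(R_m) = 117.5000 / 5 = 23.5000
β = Cov / Var(R_m) = 53.3740 / 23.5000 = 2.2712
E(R) = R_f + β × MRP = 1.82% + 2.2712 × 6.87% = 17.42%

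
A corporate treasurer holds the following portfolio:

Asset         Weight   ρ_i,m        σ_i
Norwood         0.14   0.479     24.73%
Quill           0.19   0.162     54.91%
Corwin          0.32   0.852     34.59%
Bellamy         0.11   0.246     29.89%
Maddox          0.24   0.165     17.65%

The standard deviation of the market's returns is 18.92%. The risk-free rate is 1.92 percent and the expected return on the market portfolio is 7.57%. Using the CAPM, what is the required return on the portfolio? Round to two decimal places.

β_Norwood = 0.479 × 24.73% / 18.92% = 0.6261
β_Quill = 0.162 × 54.91% / 18.92% = 0.4702
β_Corwin = 0.852 × 34.59% / 18.92% = 1.5576
β_Bellamy = 0.246 × 29.89% / 18.92% = 0.3886
β_Maddox = 0.165 × 17.65% / 18.92% = 0.1539
β_P = Σ w_i β_i = 0.14×0.6261 + 0.19×0.4702 + 0.32×1.5576 + 0.11×0.3886 + 0.24×0.1539 = 0.7551
MRP = 7.57% − 1.92% = 5.65%
E(R_P) = R_f + β_P × MRP = 1.92% + 0.7551 × 5.65% = 6.19%

6.19%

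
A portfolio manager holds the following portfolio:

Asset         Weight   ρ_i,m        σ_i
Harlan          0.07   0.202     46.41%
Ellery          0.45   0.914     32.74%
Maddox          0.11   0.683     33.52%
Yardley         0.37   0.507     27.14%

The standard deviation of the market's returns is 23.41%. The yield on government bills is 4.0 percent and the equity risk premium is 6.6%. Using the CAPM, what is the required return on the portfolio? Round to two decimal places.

10.13%

β_Harlan = 0.202 × 46.41% / 23.41% = 0.4005
β_Ellery = 0.914 × 32.74% / 23.41% = 1.2783
β_Maddox = 0.683 × 33.52% / 23.41% = 0.9780
β_Yardley = 0.507 × 27.14% / 23.41% = 0.5878
β_P = Σ w_i β_i = 0.07×0.4005 + 0.45×1.2783 + 0.11×0.9780 + 0.37×0.5878 = 0.9283
E(R_P) = R_f + β_P × MRP = 4.0% + 0.9283 × 6.6% = 10.13%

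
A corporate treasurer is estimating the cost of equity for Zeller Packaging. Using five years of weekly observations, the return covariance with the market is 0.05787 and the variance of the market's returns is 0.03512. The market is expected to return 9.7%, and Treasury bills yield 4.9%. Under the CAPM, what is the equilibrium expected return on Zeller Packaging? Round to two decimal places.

12.81%

β = Cov(R_i, R_m) / Var(R_m) = 0.05787 / 0.03512 = 1.6478
MRP = 9.7% − 4.9% = 4.80%
E(R) = R_f + β × MRP = 4.9% + 1.6478 × 4.8% = 12.81%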